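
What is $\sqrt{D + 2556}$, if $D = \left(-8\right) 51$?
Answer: $2 \sqrt{537} \approx 46.346$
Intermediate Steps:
$D = -408$
$\sqrt{D + 2556} = \sqrt{-408 + 2556} = \sqrt{2148} = 2 \sqrt{537}$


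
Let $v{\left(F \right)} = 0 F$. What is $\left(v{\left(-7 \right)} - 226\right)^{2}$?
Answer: $51076$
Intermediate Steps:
$v{\left(F \right)} = 0$
$\left(v{\left(-7 \right)} - 226\right)^{2} = \left(0 - 226\right)^{2} = \left(-226\right)^{2} = 51076$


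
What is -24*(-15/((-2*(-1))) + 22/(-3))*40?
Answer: 14240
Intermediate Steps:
-24*(-15/((-2*(-1))) + 22/(-3))*40 = -24*(-15/2 + 22*(-⅓))*40 = -24*(-15*½ - 22/3)*40 = -24*(-15/2 - 22/3)*40 = -24*(-89/6)*40 = 356*40 = 14240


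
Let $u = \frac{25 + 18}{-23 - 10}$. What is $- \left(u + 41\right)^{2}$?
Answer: $- \frac{1716100}{1089} \approx -1575.8$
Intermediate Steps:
$u = - \frac{43}{33}$ ($u = \frac{43}{-33} = 43 \left(- \frac{1}{33}\right) = - \frac{43}{33} \approx -1.303$)
$- \left(u + 41\right)^{2} = - \left(- \frac{43}{33} + 41\right)^{2} = - \left(\frac{1310}{33}\right)^{2} = \left(-1\right) \frac{1716100}{1089} = - \frac{1716100}{1089}$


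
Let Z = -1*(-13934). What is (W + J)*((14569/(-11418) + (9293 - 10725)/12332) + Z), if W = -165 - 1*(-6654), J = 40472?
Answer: 23032088210662325/35201694 ≈ 6.5429e+8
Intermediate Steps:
Z = 13934
W = 6489 (W = -165 + 6654 = 6489)
(W + J)*((14569/(-11418) + (9293 - 10725)/12332) + Z) = (6489 + 40472)*((14569/(-11418) + (9293 - 10725)/12332) + 13934) = 46961*((14569*(-1/11418) - 1432*1/12332) + 13934) = 46961*((-14569/11418 - 358/3083) + 13934) = 46961*(-49003871/35201694 + 13934) = 46961*(490451400325/35201694) = 23032088210662325/35201694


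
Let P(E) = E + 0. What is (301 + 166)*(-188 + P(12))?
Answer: -82192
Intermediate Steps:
P(E) = E
(301 + 166)*(-188 + P(12)) = (301 + 166)*(-188 + 12) = 467*(-176) = -82192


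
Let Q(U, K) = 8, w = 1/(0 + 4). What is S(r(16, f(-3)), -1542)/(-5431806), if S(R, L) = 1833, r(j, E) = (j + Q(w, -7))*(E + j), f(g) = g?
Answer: -611/1810602 ≈ -0.00033746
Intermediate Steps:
w = ¼ (w = 1/4 = ¼ ≈ 0.25000)
r(j, E) = (8 + j)*(E + j) (r(j, E) = (j + 8)*(E + j) = (8 + j)*(E + j))
S(r(16, f(-3)), -1542)/(-5431806) = 1833/(-5431806) = 1833*(-1/5431806) = -611/1810602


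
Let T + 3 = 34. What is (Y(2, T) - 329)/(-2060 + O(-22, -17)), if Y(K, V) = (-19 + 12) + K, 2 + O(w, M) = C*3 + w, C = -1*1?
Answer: 334/2087 ≈ 0.16004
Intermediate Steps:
T = 31 (T = -3 + 34 = 31)
C = -1
O(w, M) = -5 + w (O(w, M) = -2 + (-1*3 + w) = -2 + (-3 + w) = -5 + w)
Y(K, V) = -7 + K
(Y(2, T) - 329)/(-2060 + O(-22, -17)) = ((-7 + 2) - 329)/(-2060 + (-5 - 22)) = (-5 - 329)/(-2060 - 27) = -334/(-2087) = -334*(-1/2087) = 334/2087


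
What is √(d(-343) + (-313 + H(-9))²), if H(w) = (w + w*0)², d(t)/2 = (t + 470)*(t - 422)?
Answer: I*√140486 ≈ 374.81*I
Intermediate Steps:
d(t) = 2*(-422 + t)*(470 + t) (d(t) = 2*((t + 470)*(t - 422)) = 2*((470 + t)*(-422 + t)) = 2*((-422 + t)*(470 + t)) = 2*(-422 + t)*(470 + t))
H(w) = w² (H(w) = (w + 0)² = w²)
√(d(-343) + (-313 + H(-9))²) = √((-396680 + 2*(-343)² + 96*(-343)) + (-313 + (-9)²)²) = √((-396680 + 2*117649 - 32928) + (-313 + 81)²) = √((-396680 + 235298 - 32928) + (-232)²) = √(-194310 + 53824) = √(-140486) = I*√140486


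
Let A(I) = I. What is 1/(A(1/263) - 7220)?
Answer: -263/1898859 ≈ -0.00013850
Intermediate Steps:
1/(A(1/263) - 7220) = 1/(1/263 - 7220) = 1/(-1898859/263) = -263/1898859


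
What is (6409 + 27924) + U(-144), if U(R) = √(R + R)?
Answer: 34333 + 12*I*√2 ≈ 34333.0 + 16.971*I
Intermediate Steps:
U(R) = √2*√R (U(R) = √(2*R) = √2*√R)
(6409 + 27924) + U(-144) = (6409 + 27924) + √2*√(-144) = 34333 + √2*(12*I) = 34333 + 12*I*√2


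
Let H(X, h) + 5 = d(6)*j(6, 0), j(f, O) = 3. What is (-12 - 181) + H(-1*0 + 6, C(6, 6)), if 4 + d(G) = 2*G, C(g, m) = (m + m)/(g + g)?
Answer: -174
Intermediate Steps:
C(g, m) = m/g (C(g, m) = (2*m)/((2*g)) = (2*m)*(1/(2*g)) = m/g)
d(G) = -4 + 2*G
H(X, h) = 19 (H(X, h) = -5 + (-4 + 2*6)*3 = -5 + (-4 + 12)*3 = -5 + 8*3 = -5 + 24 = 19)
(-12 - 181) + H(-1*0 + 6, C(6, 6)) = (-12 - 181) + 19 = -193 + 19 = -174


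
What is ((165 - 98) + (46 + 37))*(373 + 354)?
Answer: 109050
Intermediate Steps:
((165 - 98) + (46 + 37))*(373 + 354) = (67 + 83)*727 = 150*727 = 109050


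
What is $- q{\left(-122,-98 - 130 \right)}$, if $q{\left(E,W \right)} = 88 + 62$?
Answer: $-150$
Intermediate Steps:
$q{\left(E,W \right)} = 150$
$- q{\left(-122,-98 - 130 \right)} = \left(-1\right) 150 = -150$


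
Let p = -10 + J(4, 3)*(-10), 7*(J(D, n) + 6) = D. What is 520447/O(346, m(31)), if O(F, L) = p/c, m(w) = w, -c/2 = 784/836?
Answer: -714053284/32395 ≈ -22042.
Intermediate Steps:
J(D, n) = -6 + D/7
c = -392/209 (c = -1568/836 = -2*196/209 = -392/209 ≈ -1.8756)
p = 310/7 (p = -10 + (-6 + (⅐)*4)*(-10) = -10 + (-6 + 4/7)*(-10) = -10 - 38/7*(-10) = -10 + 380/7 = 310/7 ≈ 44.286)
O(F, L) = -32395/1372 (O(F, L) = 310/(7*(-392/209)) = (310/7)*(-209/392) = -32395/1372)
520447/O(346, m(31)) = 520447/(-32395/1372) = 520447*(-1372/32395) = -714053284/32395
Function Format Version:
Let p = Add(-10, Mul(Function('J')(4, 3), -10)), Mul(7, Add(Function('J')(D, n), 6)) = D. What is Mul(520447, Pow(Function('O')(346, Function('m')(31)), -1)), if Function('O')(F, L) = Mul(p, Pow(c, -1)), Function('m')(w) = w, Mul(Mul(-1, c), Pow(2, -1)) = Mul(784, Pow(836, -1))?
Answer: Rational(-714053284, 32395) ≈ -22042.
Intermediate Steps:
Function('J')(D, n) = Add(-6, Mul(Rational(1, 7), D))
c = Rational(-392, 209) (c = Mul(-2, Mul(784, Pow(836, -1))) = Mul(-2, Mul(784, Rational(1, 836))) = Mul(-2, Rational(196, 209)) = Rational(-392, 209) ≈ -1.8756)
p = Rational(310, 7) (p = Add(-10, Mul(Add(-6, Mul(Rational(1, 7), 4)), -10)) = Add(-10, Mul(Add(-6, Rational(4, 7)), -10)) = Add(-10, Mul(Rational(-38, 7), -10)) = Add(-10, Rational(380, 7)) = Rational(310, 7) ≈ 44.286)
Function('O')(F, L) = Rational(-32395, 1372) (Function('O')(F, L) = Mul(Rational(310, 7), Pow(Rational(-392, 209), -1)) = Mul(Rational(310, 7), Rational(-209, 392)) = Rational(-32395, 1372))
Mul(520447, Pow(Function('O')(346, Function('m')(31)), -1)) = Mul(520447, Pow(Rational(-32395, 1372), -1)) = Mul(520447, Rational(-1372, 32395)) = Rational(-714053284, 32395)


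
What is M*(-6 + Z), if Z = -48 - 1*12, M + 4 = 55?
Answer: -3366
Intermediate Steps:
M = 51 (M = -4 + 55 = 51)
Z = -60 (Z = -48 - 12 = -60)
M*(-6 + Z) = 51*(-6 - 60) = 51*(-66) = -3366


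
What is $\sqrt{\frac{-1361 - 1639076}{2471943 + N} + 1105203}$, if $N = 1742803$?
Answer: $\frac{\sqrt{19632911843185332746}}{4214746} \approx 1051.3$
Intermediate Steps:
$\sqrt{\frac{-1361 - 1639076}{2471943 + N} + 1105203} = \sqrt{\frac{-1361 - 1639076}{2471943 + 1742803} + 1105203} = \sqrt{- \frac{1640437}{4214746} + 1105203} = \sqrt{\frac{4658148283001}{4214746}} = \frac{\sqrt{19632911843185332746}}{4214746}$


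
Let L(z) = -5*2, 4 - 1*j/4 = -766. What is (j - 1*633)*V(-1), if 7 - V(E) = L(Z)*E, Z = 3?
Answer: -7341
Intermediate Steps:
j = 3080 (j = 16 - 4*(-766) = 16 + 3064 = 3080)
L(z) = -10
V(E) = 7 + 10*E (V(E) = 7 - (-10)*E = 7 + 10*E)
(j - 1*633)*V(-1) = (3080 - 1*633)*(7 + 10*(-1)) = (3080 - 633)*(7 - 10) = 2447*(-3) = -7341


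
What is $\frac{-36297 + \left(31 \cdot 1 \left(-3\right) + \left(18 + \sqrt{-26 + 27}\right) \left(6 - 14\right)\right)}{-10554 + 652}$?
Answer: $\frac{18271}{4951} \approx 3.6904$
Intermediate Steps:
$\frac{-36297 + \left(31 \cdot 1 \left(-3\right) + \left(18 + \sqrt{-26 + 27}\right) \left(6 - 14\right)\right)}{-10554 + 652} = \frac{-36297 + \left(31 \left(-3\right) + \left(18 + \sqrt{1}\right) \left(-8\right)\right)}{-9902} = \left(-36297 + \left(-93 + \left(18 + 1\right) \left(-8\right)\right)\right) \left(- \frac{1}{9902}\right) = \left(-36297 + \left(-93 + 19 \left(-8\right)\right)\right) \left(- \frac{1}{9902}\right) = \left(-36297 - 245\right) \left(- \frac{1}{9902}\right) = \left(-36542\right) \left(- \frac{1}{9902}\right) = \frac{18271}{4951}$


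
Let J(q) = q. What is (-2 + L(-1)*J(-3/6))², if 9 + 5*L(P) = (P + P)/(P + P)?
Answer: 36/25 ≈ 1.4400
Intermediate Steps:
L(P) = -8/5 (L(P) = -9/5 + ((P + P)/(P + P))/5 = -9/5 + ((2*P)/((2*P)))/5 = -9/5 + ((2*P)*(1/(2*P)))/5 = -9/5 + (⅕)*1 = -9/5 + ⅕ = -8/5)
(-2 + L(-1)*J(-3/6))² = (-2 - (-24)/(5*6))² = (-2 - 8/5*(-½))² = (-2 + ⅘)² = (-6/5)² = 36/25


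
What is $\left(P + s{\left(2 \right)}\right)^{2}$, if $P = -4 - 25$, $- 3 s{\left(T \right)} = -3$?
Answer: $784$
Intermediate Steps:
$s{\left(T \right)} = 1$ ($s{\left(T \right)} = \left(- \frac{1}{3}\right) \left(-3\right) = 1$)
$P = -29$ ($P = -4 - 25 = -29$)
$\left(P + s{\left(2 \right)}\right)^{2} = \left(-29 + 1\right)^{2} = \left(-28\right)^{2} = 784$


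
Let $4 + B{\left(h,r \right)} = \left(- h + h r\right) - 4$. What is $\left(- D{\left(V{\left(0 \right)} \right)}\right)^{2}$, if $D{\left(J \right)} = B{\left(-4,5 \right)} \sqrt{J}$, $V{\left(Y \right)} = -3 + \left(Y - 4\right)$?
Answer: $-4032$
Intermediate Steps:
$B{\left(h,r \right)} = -8 - h + h r$ ($B{\left(h,r \right)} = -4 - \left(4 + h - h r\right) = -8 - h + h r$)
$V{\left(Y \right)} = -7 + Y$ ($V{\left(Y \right)} = -3 + \left(-4 + Y\right) = -7 + Y$)
$D{\left(J \right)} = - 24 \sqrt{J}$ ($D{\left(J \right)} = \left(-8 - -4 - 20\right) \sqrt{J} = \left(-8 + 4 - 20\right) \sqrt{J} = - 24 \sqrt{J}$)
$\left(- D{\left(V{\left(0 \right)} \right)}\right)^{2} = \left(- \left(-24\right) \sqrt{-7 + 0}\right)^{2} = \left(- \left(-24\right) \sqrt{-7}\right)^{2} = \left(- \left(-24\right) i \sqrt{7}\right)^{2} = \left(24 i \sqrt{7}\right)^{2} = -4032$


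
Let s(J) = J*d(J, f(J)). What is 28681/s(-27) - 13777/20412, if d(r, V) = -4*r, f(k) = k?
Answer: -53636/5103 ≈ -10.511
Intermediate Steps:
s(J) = -4*J² (s(J) = J*(-4*J) = -4*J²)
28681/s(-27) - 13777/20412 = 28681/((-4*(-27)²)) - 13777/20412 = 28681/((-4*729)) - 13777*1/20412 = 28681/(-2916) - 13777/20412 = 28681*(-1/2916) - 13777/20412 = -28681/2916 - 13777/20412 = -53636/5103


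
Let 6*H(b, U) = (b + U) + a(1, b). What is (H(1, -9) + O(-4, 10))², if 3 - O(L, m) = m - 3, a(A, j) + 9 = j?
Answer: 400/9 ≈ 44.444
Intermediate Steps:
a(A, j) = -9 + j
H(b, U) = -3/2 + b/3 + U/6 (H(b, U) = ((b + U) + (-9 + b))/6 = ((U + b) + (-9 + b))/6 = (-9 + U + 2*b)/6 = -3/2 + b/3 + U/6)
O(L, m) = 6 - m (O(L, m) = 3 - (m - 3) = 3 - (-3 + m) = 3 + (3 - m) = 6 - m)
(H(1, -9) + O(-4, 10))² = ((-3/2 + (⅓)*1 + (⅙)*(-9)) + (6 - 1*10))² = ((-3/2 + ⅓ - 3/2) + (6 - 10))² = (-8/3 - 4)² = (-20/3)² = 400/9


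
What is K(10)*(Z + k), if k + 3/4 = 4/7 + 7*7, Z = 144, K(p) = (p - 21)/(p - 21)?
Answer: 5399/28 ≈ 192.82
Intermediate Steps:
K(p) = 1 (K(p) = (-21 + p)/(-21 + p) = 1)
k = 1367/28 (k = -3/4 + (4/7 + 7*7) = -3/4 + (4*(1/7) + 49) = -3/4 + (4/7 + 49) = -3/4 + 347/7 = 1367/28 ≈ 48.821)
K(10)*(Z + k) = 1*(144 + 1367/28) = 1*(5399/28) = 5399/28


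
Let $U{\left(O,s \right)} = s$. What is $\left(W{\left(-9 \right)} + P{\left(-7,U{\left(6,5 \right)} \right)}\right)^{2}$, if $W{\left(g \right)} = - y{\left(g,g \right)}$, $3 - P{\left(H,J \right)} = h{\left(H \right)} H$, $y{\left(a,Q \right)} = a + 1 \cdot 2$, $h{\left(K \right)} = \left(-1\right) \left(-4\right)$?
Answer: $1444$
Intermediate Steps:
$h{\left(K \right)} = 4$
$y{\left(a,Q \right)} = 2 + a$ ($y{\left(a,Q \right)} = a + 2 = 2 + a$)
$P{\left(H,J \right)} = 3 - 4 H$
$W{\left(g \right)} = -2 - g$ ($W{\left(g \right)} = - (2 + g) = -2 - g$)
$\left(W{\left(-9 \right)} + P{\left(-7,U{\left(6,5 \right)} \right)}\right)^{2} = \left(\left(-2 - -9\right) + \left(3 - -28\right)\right)^{2} = \left(\left(-2 + 9\right) + \left(3 + 28\right)\right)^{2} = \left(7 + 31\right)^{2} = 38^{2} = 1444$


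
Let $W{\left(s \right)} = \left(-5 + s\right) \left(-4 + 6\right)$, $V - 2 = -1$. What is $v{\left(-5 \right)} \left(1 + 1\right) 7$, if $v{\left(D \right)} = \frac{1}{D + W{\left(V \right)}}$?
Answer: $- \frac{14}{13} \approx -1.0769$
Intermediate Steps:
$V = 1$ ($V = 2 - 1 = 1$)
$W{\left(s \right)} = -10 + 2 s$ ($W{\left(s \right)} = \left(-5 + s\right) 2 = -10 + 2 s$)
$v{\left(D \right)} = \frac{1}{-8 + D}$ ($v{\left(D \right)} = \frac{1}{D + \left(-10 + 2 \cdot 1\right)} = \frac{1}{D + \left(-10 + 2\right)} = \frac{1}{D - 8} = \frac{1}{-8 + D}$)
$v{\left(-5 \right)} \left(1 + 1\right) 7 = \frac{1 + 1}{-8 - 5} \cdot 7 = \frac{1}{-13} \cdot 2 \cdot 7 = \left(- \frac{1}{13}\right) 2 \cdot 7 = \left(- \frac{2}{13}\right) 7 = - \frac{14}{13}$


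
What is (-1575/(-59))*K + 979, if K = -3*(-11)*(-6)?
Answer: -254089/59 ≈ -4306.6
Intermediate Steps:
K = -198 (K = 33*(-6) = -198)
(-1575/(-59))*K + 979 = -1575/(-59)*(-198) + 979 = -1575*(-1/59)*(-198) + 979 = (1575/59)*(-198) + 979 = -311850/59 + 979 = -254089/59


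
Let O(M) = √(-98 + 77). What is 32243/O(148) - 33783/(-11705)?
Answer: 33783/11705 - 32243*I*√21/21 ≈ 2.8862 - 7036.0*I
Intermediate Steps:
O(M) = I*√21 (O(M) = √(-21) = I*√21)
32243/O(148) - 33783/(-11705) = 32243/((I*√21)) - 33783/(-11705) = 32243*(-I*√21/21) - 33783*(-1/11705) = -32243*I*√21/21 + 33783/11705 = 33783/11705 - 32243*I*√21/21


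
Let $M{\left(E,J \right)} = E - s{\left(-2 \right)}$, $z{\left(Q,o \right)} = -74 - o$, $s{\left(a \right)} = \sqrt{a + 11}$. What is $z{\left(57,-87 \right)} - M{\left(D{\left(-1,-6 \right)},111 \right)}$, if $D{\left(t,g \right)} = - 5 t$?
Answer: $11$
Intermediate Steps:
$s{\left(a \right)} = \sqrt{11 + a}$
$M{\left(E,J \right)} = -3 + E$ ($M{\left(E,J \right)} = E - \sqrt{11 - 2} = E - \sqrt{9} = E - 3 = -3 + E$)
$z{\left(57,-87 \right)} - M{\left(D{\left(-1,-6 \right)},111 \right)} = \left(-74 - -87\right) - \left(-3 - -5\right) = \left(-74 + 87\right) - \left(-3 + 5\right) = 13 - 2 = 11$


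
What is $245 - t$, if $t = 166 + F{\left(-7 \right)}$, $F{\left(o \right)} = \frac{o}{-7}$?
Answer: $78$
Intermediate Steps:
$F{\left(o \right)} = - \frac{o}{7}$ ($F{\left(o \right)} = o \left(- \frac{1}{7}\right) = - \frac{o}{7}$)
$t = 167$ ($t = 166 - -1 = 166 + 1 = 167$)
$245 - t = 245 - 167 = 78$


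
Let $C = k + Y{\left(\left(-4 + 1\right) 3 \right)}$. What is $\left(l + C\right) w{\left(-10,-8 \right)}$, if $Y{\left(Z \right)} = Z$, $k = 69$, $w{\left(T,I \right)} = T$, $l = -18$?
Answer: $-420$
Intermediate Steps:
$C = 60$ ($C = 69 + \left(-4 + 1\right) 3 = 69 - 9 = 60$)
$\left(l + C\right) w{\left(-10,-8 \right)} = \left(-18 + 60\right) \left(-10\right) = 42 \left(-10\right) = -420$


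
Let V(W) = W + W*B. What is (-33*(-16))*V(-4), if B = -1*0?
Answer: -2112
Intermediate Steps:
B = 0
V(W) = W (V(W) = W + W*0 = W + 0 = W)
(-33*(-16))*V(-4) = -33*(-16)*(-4) = 528*(-4) = -2112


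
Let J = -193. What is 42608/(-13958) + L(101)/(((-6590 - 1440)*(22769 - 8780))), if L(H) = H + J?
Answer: -1196556627806/391981362465 ≈ -3.0526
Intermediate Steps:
L(H) = -193 + H (L(H) = H - 193 = -193 + H)
42608/(-13958) + L(101)/(((-6590 - 1440)*(22769 - 8780))) = 42608/(-13958) + (-193 + 101)/(((-6590 - 1440)*(22769 - 8780))) = 42608*(-1/13958) - 92/((-8030*13989)) = -21304/6979 - 92/(-112331670) = -21304/6979 - 92*(-1/112331670) = -21304/6979 + 46/56165835 = -1196556627806/391981362465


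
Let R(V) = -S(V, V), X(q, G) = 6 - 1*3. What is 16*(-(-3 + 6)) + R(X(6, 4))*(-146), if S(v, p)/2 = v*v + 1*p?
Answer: 3456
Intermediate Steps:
X(q, G) = 3 (X(q, G) = 6 - 3 = 3)
S(v, p) = 2*p + 2*v² (S(v, p) = 2*(v*v + 1*p) = 2*(v² + p) = 2*(p + v²) = 2*p + 2*v²)
R(V) = -2*V - 2*V² (R(V) = -(2*V + 2*V²) = -2*V - 2*V²)
16*(-(-3 + 6)) + R(X(6, 4))*(-146) = 16*(-(-3 + 6)) + (2*3*(-1 - 1*3))*(-146) = 16*(-1*3) + (2*3*(-1 - 3))*(-146) = 16*(-3) + (2*3*(-4))*(-146) = -48 - 24*(-146) = -48 + 3504 = 3456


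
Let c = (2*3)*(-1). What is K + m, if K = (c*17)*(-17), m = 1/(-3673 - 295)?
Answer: 6880511/3968 ≈ 1734.0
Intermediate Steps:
c = -6 (c = 6*(-1) = -6)
m = -1/3968 (m = 1/(-3968) = -1/3968 ≈ -0.00025202)
K = 1734 (K = -6*17*(-17) = -102*(-17) = 1734)
K + m = 1734 - 1/3968 = 6880511/3968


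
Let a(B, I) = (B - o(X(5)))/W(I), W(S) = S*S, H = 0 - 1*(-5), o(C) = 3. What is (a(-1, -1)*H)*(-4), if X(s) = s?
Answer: 80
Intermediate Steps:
H = 5 (H = 0 + 5 = 5)
W(S) = S²
a(B, I) = (-3 + B)/I² (a(B, I) = (B - 1*3)/(I²) = (B - 3)/I² = (-3 + B)/I²)
(a(-1, -1)*H)*(-4) = (((-3 - 1)/(-1)²)*5)*(-4) = ((1*(-4))*5)*(-4) = -4*5*(-4) = -20*(-4) = 80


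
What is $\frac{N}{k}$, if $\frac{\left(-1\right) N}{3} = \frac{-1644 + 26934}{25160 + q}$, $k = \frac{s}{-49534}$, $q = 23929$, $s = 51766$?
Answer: $\frac{626357430}{423523529} \approx 1.4789$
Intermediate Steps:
$k = - \frac{25883}{24767}$ ($k = \frac{51766}{-49534} = 51766 \left(- \frac{1}{49534}\right) = - \frac{25883}{24767} \approx -1.0451$)
$N = - \frac{25290}{16363}$ ($N = - 3 \frac{-1644 + 26934}{25160 + 23929} = - 3 \cdot \frac{25290}{49089} = - 3 \cdot 25290 \cdot \frac{1}{49089} = \left(-3\right) \frac{8430}{16363} = - \frac{25290}{16363} \approx -1.5456$)
$\frac{N}{k} = - \frac{25290}{16363 \left(- \frac{25883}{24767}\right)} = \left(- \frac{25290}{16363}\right) \left(- \frac{24767}{25883}\right) = \frac{626357430}{423523529}$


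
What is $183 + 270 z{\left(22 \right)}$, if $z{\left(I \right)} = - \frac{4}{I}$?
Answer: $\frac{1473}{11} \approx 133.91$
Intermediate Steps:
$183 + 270 z{\left(22 \right)} = 183 + 270 \left(- \frac{4}{22}\right) = 183 + 270 \left(\left(-4\right) \frac{1}{22}\right) = 183 + 270 \left(- \frac{2}{11}\right) = 183 - \frac{540}{11} = \frac{1473}{11}$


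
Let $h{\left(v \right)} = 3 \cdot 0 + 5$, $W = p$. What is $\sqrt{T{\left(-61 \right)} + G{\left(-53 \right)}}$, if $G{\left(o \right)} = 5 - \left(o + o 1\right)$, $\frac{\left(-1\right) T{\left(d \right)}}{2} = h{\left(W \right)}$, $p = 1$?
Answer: $\sqrt{101} \approx 10.05$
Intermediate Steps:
$W = 1$
$h{\left(v \right)} = 5$ ($h{\left(v \right)} = 0 + 5 = 5$)
$T{\left(d \right)} = -10$ ($T{\left(d \right)} = \left(-2\right) 5 = -10$)
$G{\left(o \right)} = 5 - 2 o$ ($G{\left(o \right)} = 5 - \left(o + o\right) = 5 - 2 o$)
$\sqrt{T{\left(-61 \right)} + G{\left(-53 \right)}} = \sqrt{-10 + \left(5 - -106\right)} = \sqrt{-10 + \left(5 + 106\right)} = \sqrt{-10 + 111} = \sqrt{101}$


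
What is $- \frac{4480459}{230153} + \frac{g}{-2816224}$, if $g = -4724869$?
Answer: $- \frac{11530533391859}{648162402272} \approx -17.79$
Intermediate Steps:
$- \frac{4480459}{230153} + \frac{g}{-2816224} = - \frac{4480459}{230153} - \frac{4724869}{-2816224} = \left(-4480459\right) \frac{1}{230153} - - \frac{4724869}{2816224} = - \frac{4480459}{230153} + \frac{4724869}{2816224} = - \frac{11530533391859}{648162402272}$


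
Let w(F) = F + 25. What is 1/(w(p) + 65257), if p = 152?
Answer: 1/65434 ≈ 1.5283e-5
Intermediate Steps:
w(F) = 25 + F
1/(w(p) + 65257) = 1/((25 + 152) + 65257) = 1/(177 + 65257) = 1/65434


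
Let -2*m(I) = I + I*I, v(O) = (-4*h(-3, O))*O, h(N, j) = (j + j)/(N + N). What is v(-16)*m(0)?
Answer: 0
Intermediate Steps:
h(N, j) = j/N (h(N, j) = (2*j)/((2*N)) = (2*j)*(1/(2*N)) = j/N)
v(O) = 4*O**2/3 (v(O) = (-4*O/(-3))*O = (-4*O*(-1)/3)*O = (-(-4)*O/3)*O = (4*O/3)*O = 4*O**2/3)
m(I) = -I/2 - I**2/2 (m(I) = -(I + I*I)/2 = -(I + I**2)/2 = -I/2 - I**2/2)
v(-16)*m(0) = ((4/3)*(-16)**2)*(-1/2*0*(1 + 0)) = ((4/3)*256)*(-1/2*0*1) = (1024/3)*0 = 0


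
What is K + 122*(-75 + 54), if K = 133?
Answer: -2429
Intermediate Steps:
K + 122*(-75 + 54) = 133 + 122*(-75 + 54) = 133 + 122*(-21) = 133 - 2562 = -2429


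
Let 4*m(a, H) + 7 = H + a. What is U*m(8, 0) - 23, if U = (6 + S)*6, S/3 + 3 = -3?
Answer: -41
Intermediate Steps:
S = -18 (S = -9 + 3*(-3) = -9 - 9 = -18)
m(a, H) = -7/4 + H/4 + a/4 (m(a, H) = -7/4 + (H + a)/4 = -7/4 + (H/4 + a/4) = -7/4 + H/4 + a/4)
U = -72 (U = (6 - 18)*6 = -12*6 = -72)
U*m(8, 0) - 23 = -72*(-7/4 + (¼)*0 + (¼)*8) - 23 = -72*(-7/4 + 0 + 2) - 23 = -72*¼ - 23 = -18 - 23 = -41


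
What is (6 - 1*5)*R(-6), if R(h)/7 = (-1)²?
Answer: 7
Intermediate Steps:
R(h) = 7 (R(h) = 7*(-1)² = 7*1 = 7)
(6 - 1*5)*R(-6) = (6 - 1*5)*7 = (6 - 5)*7 = 1*7 = 7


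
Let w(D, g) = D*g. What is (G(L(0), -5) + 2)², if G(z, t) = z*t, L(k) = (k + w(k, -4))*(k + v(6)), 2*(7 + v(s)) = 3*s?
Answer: 4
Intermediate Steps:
v(s) = -7 + 3*s/2 (v(s) = -7 + (3*s)/2 = -7 + 3*s/2)
L(k) = -3*k*(2 + k) (L(k) = (k + k*(-4))*(k + (-7 + (3/2)*6)) = (k - 4*k)*(k + (-7 + 9)) = (-3*k)*(k + 2) = (-3*k)*(2 + k) = -3*k*(2 + k))
G(z, t) = t*z
(G(L(0), -5) + 2)² = (-15*0*(-2 - 1*0) + 2)² = (-15*0*(-2 + 0) + 2)² = (-15*0*(-2) + 2)² = (-5*0 + 2)² = (0 + 2)² = 2² = 4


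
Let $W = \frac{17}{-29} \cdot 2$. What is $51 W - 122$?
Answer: $- \frac{5272}{29} \approx -181.79$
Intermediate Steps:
$W = - \frac{34}{29}$ ($W = 17 \left(- \frac{1}{29}\right) 2 = \left(- \frac{17}{29}\right) 2 = - \frac{34}{29} \approx -1.1724$)
$51 W - 122 = 51 \left(- \frac{34}{29}\right) - 122 = - \frac{1734}{29} - 122 = - \frac{5272}{29}$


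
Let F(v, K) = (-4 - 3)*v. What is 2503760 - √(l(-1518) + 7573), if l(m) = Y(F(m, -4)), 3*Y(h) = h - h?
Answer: 2503760 - √7573 ≈ 2.5037e+6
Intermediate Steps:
F(v, K) = -7*v
Y(h) = 0 (Y(h) = (h - h)/3 = (⅓)*0 = 0)
l(m) = 0
2503760 - √(l(-1518) + 7573) = 2503760 - √(0 + 7573) = 2503760 - √7573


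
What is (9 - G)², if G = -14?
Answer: 529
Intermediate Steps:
(9 - G)² = (9 - 1*(-14))² = (9 + 14)² = 23² = 529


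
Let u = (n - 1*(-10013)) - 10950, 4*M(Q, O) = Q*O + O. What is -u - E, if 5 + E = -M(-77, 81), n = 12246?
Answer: -12843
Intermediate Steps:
M(Q, O) = O/4 + O*Q/4 (M(Q, O) = (Q*O + O)/4 = (O*Q + O)/4 = (O + O*Q)/4 = O/4 + O*Q/4)
E = 1534 (E = -5 - 81*(1 - 77)/4 = -5 - 81*(-76)/4 = -5 - 1*(-1539) = -5 + 1539 = 1534)
u = 11309 (u = (12246 - 1*(-10013)) - 10950 = (12246 + 10013) - 10950 = 22259 - 10950 = 11309)
-u - E = -1*11309 - 1*1534 = -11309 - 1534 = -12843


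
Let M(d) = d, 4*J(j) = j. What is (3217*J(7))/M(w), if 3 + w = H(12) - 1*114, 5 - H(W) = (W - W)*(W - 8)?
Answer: -3217/64 ≈ -50.266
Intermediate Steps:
J(j) = j/4
H(W) = 5 (H(W) = 5 - (W - W)*(W - 8) = 5 - 0*(-8 + W) = 5 - 1*0 = 5 + 0 = 5)
w = -112 (w = -3 + (5 - 1*114) = -3 + (5 - 114) = -3 - 109 = -112)
(3217*J(7))/M(w) = (3217*((¼)*7))/(-112) = (3217*(7/4))*(-1/112) = (22519/4)*(-1/112) = -3217/64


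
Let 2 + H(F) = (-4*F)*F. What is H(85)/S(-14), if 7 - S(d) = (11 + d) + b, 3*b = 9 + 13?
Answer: -43353/4 ≈ -10838.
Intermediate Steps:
b = 22/3 (b = (9 + 13)/3 = (1/3)*22 = 22/3 ≈ 7.3333)
H(F) = -2 - 4*F**2 (H(F) = -2 + (-4*F)*F = -2 - 4*F**2)
S(d) = -34/3 - d (S(d) = 7 - ((11 + d) + 22/3) = 7 - (55/3 + d) = 7 + (-55/3 - d) = -34/3 - d)
H(85)/S(-14) = (-2 - 4*85**2)/(-34/3 - 1*(-14)) = (-2 - 4*7225)/(-34/3 + 14) = (-2 - 28900)/(8/3) = -28902*3/8 = -43353/4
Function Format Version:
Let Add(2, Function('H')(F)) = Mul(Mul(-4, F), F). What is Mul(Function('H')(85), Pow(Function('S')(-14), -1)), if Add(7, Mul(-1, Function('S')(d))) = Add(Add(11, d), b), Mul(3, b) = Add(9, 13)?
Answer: Rational(-43353, 4) ≈ -10838.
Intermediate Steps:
b = Rational(22, 3) (b = Mul(Rational(1, 3), Add(9, 13)) = Mul(Rational(1, 3), 22) = Rational(22, 3) ≈ 7.3333)
Function('H')(F) = Add(-2, Mul(-4, Pow(F, 2))) (Function('H')(F) = Add(-2, Mul(Mul(-4, F), F)) = Add(-2, Mul(-4, Pow(F, 2))))
Function('S')(d) = Add(Rational(-34, 3), Mul(-1, d)) (Function('S')(d) = Add(7, Mul(-1, Add(Add(11, d), Rational(22, 3)))) = Add(7, Mul(-1, Add(Rational(55, 3), d))) = Add(7, Add(Rational(-55, 3), Mul(-1, d))) = Add(Rational(-34, 3), Mul(-1, d)))
Mul(Function('H')(85), Pow(Function('S')(-14), -1)) = Mul(Add(-2, Mul(-4, Pow(85, 2))), Pow(Add(Rational(-34, 3), Mul(-1, -14)), -1)) = Mul(Add(-2, Mul(-4, 7225)), Pow(Add(Rational(-34, 3), 14), -1)) = Mul(Add(-2, -28900), Pow(Rational(8, 3), -1)) = Mul(-28902, Rational(3, 8)) = Rational(-43353, 4)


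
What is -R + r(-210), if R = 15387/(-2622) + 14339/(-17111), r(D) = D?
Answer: -132185145/650218 ≈ -203.29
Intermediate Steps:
R = -4360635/650218 (R = 15387*(-1/2622) + 14339*(-1/17111) = -223/38 - 14339/17111 = -4360635/650218 ≈ -6.7064)
-R + r(-210) = -1*(-4360635/650218) - 210 = 4360635/650218 - 210 = -132185145/650218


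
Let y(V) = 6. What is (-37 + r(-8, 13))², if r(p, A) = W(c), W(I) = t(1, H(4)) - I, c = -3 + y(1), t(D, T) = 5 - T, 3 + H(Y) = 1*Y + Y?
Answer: 1600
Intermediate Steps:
H(Y) = -3 + 2*Y (H(Y) = -3 + (1*Y + Y) = -3 + (Y + Y) = -3 + 2*Y)
c = 3 (c = -3 + 6 = 3)
W(I) = -I (W(I) = (5 - (-3 + 2*4)) - I = (5 - (-3 + 8)) - I = (5 - 1*5) - I = (5 - 5) - I = 0 - I = -I)
r(p, A) = -3 (r(p, A) = -1*3 = -3)
(-37 + r(-8, 13))² = (-37 - 3)² = (-40)² = 1600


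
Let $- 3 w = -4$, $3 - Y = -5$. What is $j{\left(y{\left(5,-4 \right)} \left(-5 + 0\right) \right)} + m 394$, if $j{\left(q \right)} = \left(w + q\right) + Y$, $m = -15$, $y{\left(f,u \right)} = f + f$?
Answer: $- \frac{17852}{3} \approx -5950.7$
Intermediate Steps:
$Y = 8$ ($Y = 3 - -5 = 3 + 5 = 8$)
$y{\left(f,u \right)} = 2 f$
$w = \frac{4}{3}$ ($w = \left(- \frac{1}{3}\right) \left(-4\right) = \frac{4}{3} \approx 1.3333$)
$j{\left(q \right)} = \frac{28}{3} + q$ ($j{\left(q \right)} = \left(\frac{4}{3} + q\right) + 8 = \frac{28}{3} + q$)
$j{\left(y{\left(5,-4 \right)} \left(-5 + 0\right) \right)} + m 394 = \left(\frac{28}{3} + 2 \cdot 5 \left(-5 + 0\right)\right) - 5910 = \left(\frac{28}{3} + 10 \left(-5\right)\right) - 5910 = \left(\frac{28}{3} - 50\right) - 5910 = - \frac{122}{3} - 5910 = - \frac{17852}{3}$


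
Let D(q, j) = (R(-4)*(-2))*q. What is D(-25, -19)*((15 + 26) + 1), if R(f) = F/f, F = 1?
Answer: -525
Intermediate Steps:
R(f) = 1/f
D(q, j) = q/2 (D(q, j) = (-2/(-4))*q = (-¼*(-2))*q = q/2)
D(-25, -19)*((15 + 26) + 1) = ((½)*(-25))*((15 + 26) + 1) = -25*(41 + 1)/2 = -25/2*42 = -525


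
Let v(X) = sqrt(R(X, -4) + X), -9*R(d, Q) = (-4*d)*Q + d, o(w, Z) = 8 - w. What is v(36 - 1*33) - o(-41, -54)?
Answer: -49 + 2*I*sqrt(6)/3 ≈ -49.0 + 1.633*I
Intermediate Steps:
R(d, Q) = -d/9 + 4*Q*d/9 (R(d, Q) = -((-4*d)*Q + d)/9 = -(-4*Q*d + d)/9 = -(d - 4*Q*d)/9 = -d/9 + 4*Q*d/9)
v(X) = 2*sqrt(2)*sqrt(-X)/3 (v(X) = sqrt(X*(-1 + 4*(-4))/9 + X) = sqrt(X*(-1 - 16)/9 + X) = sqrt((1/9)*X*(-17) + X) = sqrt(-17*X/9 + X) = sqrt(-8*X/9) = 2*sqrt(2)*sqrt(-X)/3)
v(36 - 1*33) - o(-41, -54) = 2*sqrt(2)*sqrt(-(36 - 1*33))/3 - (8 - 1*(-41)) = 2*sqrt(2)*sqrt(-(36 - 33))/3 - (8 + 41) = 2*sqrt(2)*sqrt(-1*3)/3 - 1*49 = 2*sqrt(2)*sqrt(-3)/3 - 49 = 2*sqrt(2)*(I*sqrt(3))/3 - 49 = 2*I*sqrt(6)/3 - 49 = -49 + 2*I*sqrt(6)/3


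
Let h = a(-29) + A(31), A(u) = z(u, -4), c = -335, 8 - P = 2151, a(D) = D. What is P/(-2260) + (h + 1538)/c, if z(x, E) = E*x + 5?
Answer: -484699/151420 ≈ -3.2010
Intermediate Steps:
P = -2143 (P = 8 - 1*2151 = 8 - 2151 = -2143)
z(x, E) = 5 + E*x
A(u) = 5 - 4*u
h = -148 (h = -29 + (5 - 4*31) = -29 + (5 - 124) = -29 - 119 = -148)
P/(-2260) + (h + 1538)/c = -2143/(-2260) + (-148 + 1538)/(-335) = -2143*(-1/2260) + 1390*(-1/335) = 2143/2260 - 278/67 = -484699/151420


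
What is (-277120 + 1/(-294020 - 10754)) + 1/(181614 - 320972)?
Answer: -2942508316084793/10618173773 ≈ -2.7712e+5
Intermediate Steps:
(-277120 + 1/(-294020 - 10754)) + 1/(181614 - 320972) = (-277120 + 1/(-304774)) + 1/(-139358) = (-277120 - 1/304774) - 1/139358 = -84458970881/304774 - 1/139358 = -2942508316084793/10618173773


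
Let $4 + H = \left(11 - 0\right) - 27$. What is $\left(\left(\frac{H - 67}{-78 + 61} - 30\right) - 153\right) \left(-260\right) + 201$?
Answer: $\frac{789657}{17} \approx 46450.0$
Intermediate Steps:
$H = -20$ ($H = -4 + \left(\left(11 - 0\right) - 27\right) = -4 + \left(\left(11 + 0\right) - 27\right) = -4 + \left(11 - 27\right) = -4 - 16 = -20$)
$\left(\left(\frac{H - 67}{-78 + 61} - 30\right) - 153\right) \left(-260\right) + 201 = \left(\left(\frac{-20 - 67}{-78 + 61} - 30\right) - 153\right) \left(-260\right) + 201 = \left(\left(- \frac{87}{-17} - 30\right) - 153\right) \left(-260\right) + 201 = \left(\left(\left(-87\right) \left(- \frac{1}{17}\right) - 30\right) - 153\right) \left(-260\right) + 201 = \left(\left(\frac{87}{17} - 30\right) - 153\right) \left(-260\right) + 201 = \left(- \frac{423}{17} - 153\right) \left(-260\right) + 201 = \left(- \frac{3024}{17}\right) \left(-260\right) + 201 = \frac{786240}{17} + 201 = \frac{789657}{17}$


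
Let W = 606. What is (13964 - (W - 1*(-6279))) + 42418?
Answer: 49497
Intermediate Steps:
(13964 - (W - 1*(-6279))) + 42418 = (13964 - (606 - 1*(-6279))) + 42418 = (13964 - (606 + 6279)) + 42418 = (13964 - 1*6885) + 42418 = (13964 - 6885) + 42418 = 7079 + 42418 = 49497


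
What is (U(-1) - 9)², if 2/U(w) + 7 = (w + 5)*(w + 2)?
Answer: 841/9 ≈ 93.444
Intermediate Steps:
U(w) = 2/(-7 + (2 + w)*(5 + w)) (U(w) = 2/(-7 + (w + 5)*(w + 2)) = 2/(-7 + (5 + w)*(2 + w)) = 2/(-7 + (2 + w)*(5 + w)))
(U(-1) - 9)² = (2/(3 + (-1)² + 7*(-1)) - 9)² = (2/(3 + 1 - 7) - 9)² = (2/(-3) - 9)² = (2*(-⅓) - 9)² = (-⅔ - 9)² = (-29/3)² = 841/9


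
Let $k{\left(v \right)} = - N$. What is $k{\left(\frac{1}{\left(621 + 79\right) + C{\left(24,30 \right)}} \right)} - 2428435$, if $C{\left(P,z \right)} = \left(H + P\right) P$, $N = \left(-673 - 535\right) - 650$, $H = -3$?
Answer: $-2426577$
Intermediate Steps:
$N = -1858$ ($N = -1208 - 650 = -1858$)
$C{\left(P,z \right)} = P \left(-3 + P\right)$ ($C{\left(P,z \right)} = \left(-3 + P\right) P = P \left(-3 + P\right)$)
$k{\left(v \right)} = 1858$ ($k{\left(v \right)} = \left(-1\right) \left(-1858\right) = 1858$)
$k{\left(\frac{1}{\left(621 + 79\right) + C{\left(24,30 \right)}} \right)} - 2428435 = 1858 - 2428435 = -2426577$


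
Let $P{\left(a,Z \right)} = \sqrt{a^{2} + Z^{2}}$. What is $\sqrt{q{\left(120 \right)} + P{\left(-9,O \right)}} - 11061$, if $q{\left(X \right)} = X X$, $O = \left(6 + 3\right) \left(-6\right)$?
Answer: $-11061 + 3 \sqrt{1600 + \sqrt{37}} \approx -10941.0$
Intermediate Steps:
$O = -54$ ($O = 9 \left(-6\right) = -54$)
$q{\left(X \right)} = X^{2}$
$P{\left(a,Z \right)} = \sqrt{Z^{2} + a^{2}}$
$\sqrt{q{\left(120 \right)} + P{\left(-9,O \right)}} - 11061 = \sqrt{120^{2} + \sqrt{\left(-54\right)^{2} + \left(-9\right)^{2}}} - 11061 = \sqrt{14400 + \sqrt{2916 + 81}} - 11061 = \sqrt{14400 + \sqrt{2997}} - 11061 = \sqrt{14400 + 9 \sqrt{37}} - 11061 = -11061 + \sqrt{14400 + 9 \sqrt{37}}$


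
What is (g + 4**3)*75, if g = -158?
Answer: -7050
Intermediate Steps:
(g + 4**3)*75 = (-158 + 4**3)*75 = (-158 + 64)*75 = -94*75 = -7050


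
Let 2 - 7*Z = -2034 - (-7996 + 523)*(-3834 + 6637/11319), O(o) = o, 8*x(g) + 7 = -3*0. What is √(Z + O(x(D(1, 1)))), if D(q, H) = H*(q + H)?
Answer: √19024397486578/2156 ≈ 2023.1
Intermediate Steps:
D(q, H) = H*(H + q)
x(g) = -7/8 (x(g) = -7/8 + (-3*0)/8 = -7/8 + (⅛)*0 = -7/8 + 0 = -7/8)
Z = 108093190647/26411 (Z = 2/7 - (-2034 - (-7996 + 523)*(-3834 + 6637/11319))/7 = 2/7 - (-2034 - (-7473)*(-3834 + 6637*(1/11319)))/7 = 2/7 - (-2034 - (-7473)*(-3834 + 6637/11319))/7 = 2/7 - (-2034 - (-7473)*(-43390409)/11319)/7 = 2/7 - (-2034 - 1*108085508819/3773)/7 = 2/7 - (-2034 - 108085508819/3773)/7 = 2/7 - ⅐*(-108093183101/3773) = 2/7 + 108093183101/26411 = 108093190647/26411 ≈ 4.0927e+6)
√(Z + O(x(D(1, 1)))) = √(108093190647/26411 - 7/8) = √(864745340299/211288) = √19024397486578/2156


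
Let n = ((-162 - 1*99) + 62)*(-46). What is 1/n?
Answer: 1/9154 ≈ 0.00010924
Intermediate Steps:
n = 9154 (n = ((-162 - 99) + 62)*(-46) = (-261 + 62)*(-46) = -199*(-46) = 9154)
1/n = 1/9154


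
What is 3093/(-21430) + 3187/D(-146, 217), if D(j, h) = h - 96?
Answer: 67923157/2593030 ≈ 26.195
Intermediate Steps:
D(j, h) = -96 + h
3093/(-21430) + 3187/D(-146, 217) = 3093/(-21430) + 3187/(-96 + 217) = 3093*(-1/21430) + 3187/121 = -3093/21430 + 3187*(1/121) = -3093/21430 + 3187/121 = 67923157/2593030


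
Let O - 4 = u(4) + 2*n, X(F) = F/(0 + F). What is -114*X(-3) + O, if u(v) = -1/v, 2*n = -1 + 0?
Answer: -445/4 ≈ -111.25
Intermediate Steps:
n = -1/2 (n = (-1 + 0)/2 = (1/2)*(-1) = -1/2 ≈ -0.50000)
X(F) = 1 (X(F) = F/F = 1)
O = 11/4 (O = 4 + (-1/4 + 2*(-1/2)) = 4 + (-1*1/4 - 1) = 4 + (-1/4 - 1) = 4 - 5/4 = 11/4 ≈ 2.7500)
-114*X(-3) + O = -114*1 + 11/4 = -114 + 11/4 = -445/4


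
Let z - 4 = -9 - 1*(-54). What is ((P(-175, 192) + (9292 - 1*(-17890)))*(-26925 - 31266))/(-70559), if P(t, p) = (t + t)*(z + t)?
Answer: 4147970862/70559 ≈ 58787.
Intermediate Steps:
z = 49 (z = 4 + (-9 - 1*(-54)) = 4 + (-9 + 54) = 4 + 45 = 49)
P(t, p) = 2*t*(49 + t) (P(t, p) = (t + t)*(49 + t) = (2*t)*(49 + t) = 2*t*(49 + t))
((P(-175, 192) + (9292 - 1*(-17890)))*(-26925 - 31266))/(-70559) = ((2*(-175)*(49 - 175) + (9292 - 1*(-17890)))*(-26925 - 31266))/(-70559) = ((2*(-175)*(-126) + (9292 + 17890))*(-58191))*(-1/70559) = ((44100 + 27182)*(-58191))*(-1/70559) = (71282*(-58191))*(-1/70559) = -4147970862*(-1/70559) = 4147970862/70559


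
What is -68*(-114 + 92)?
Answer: 1496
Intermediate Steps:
-68*(-114 + 92) = -68*(-22) = 1496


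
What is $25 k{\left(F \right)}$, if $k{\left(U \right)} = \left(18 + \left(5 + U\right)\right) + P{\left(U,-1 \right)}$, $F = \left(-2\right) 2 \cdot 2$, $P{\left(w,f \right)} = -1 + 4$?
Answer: $450$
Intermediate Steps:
$P{\left(w,f \right)} = 3$
$F = -8$ ($F = \left(-4\right) 2 = -8$)
$k{\left(U \right)} = 26 + U$ ($k{\left(U \right)} = \left(18 + \left(5 + U\right)\right) + 3 = \left(23 + U\right) + 3 = 26 + U$)
$25 k{\left(F \right)} = 25 \left(26 - 8\right) = 25 \cdot 18 = 450$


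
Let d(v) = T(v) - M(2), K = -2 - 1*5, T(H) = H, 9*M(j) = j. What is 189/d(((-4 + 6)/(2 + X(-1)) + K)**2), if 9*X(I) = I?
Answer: 70227/13033 ≈ 5.3884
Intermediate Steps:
X(I) = I/9
M(j) = j/9
K = -7 (K = -2 - 5 = -7)
d(v) = -2/9 + v (d(v) = v - 2/9 = -2/9 + v)
189/d(((-4 + 6)/(2 + X(-1)) + K)**2) = 189/(-2/9 + ((-4 + 6)/(2 + (1/9)*(-1)) - 7)**2) = 189/(-2/9 + (2/(2 - 1/9) - 7)**2) = 189/(-2/9 + (2/(17/9) - 7)**2) = 189/(-2/9 + (2*(9/17) - 7)**2) = 189/(-2/9 + (18/17 - 7)**2) = 189/(-2/9 + (-101/17)**2) = 189/(-2/9 + 10201/289) = 189/(91231/2601) = 189*(2601/91231) = 70227/13033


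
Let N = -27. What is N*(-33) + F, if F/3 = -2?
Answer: 885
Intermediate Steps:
F = -6 (F = 3*(-2) = -6)
N*(-33) + F = -27*(-33) - 6 = 891 - 6 = 885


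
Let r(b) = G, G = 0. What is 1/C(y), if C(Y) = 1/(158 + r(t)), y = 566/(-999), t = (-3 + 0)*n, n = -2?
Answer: 158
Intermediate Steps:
t = 6 (t = (-3 + 0)*(-2) = -3*(-2) = 6)
y = -566/999 (y = 566*(-1/999) = -566/999 ≈ -0.56657)
r(b) = 0
C(Y) = 1/158 (C(Y) = 1/(158 + 0) = 1/158)
1/C(y) = 1/(1/158) = 158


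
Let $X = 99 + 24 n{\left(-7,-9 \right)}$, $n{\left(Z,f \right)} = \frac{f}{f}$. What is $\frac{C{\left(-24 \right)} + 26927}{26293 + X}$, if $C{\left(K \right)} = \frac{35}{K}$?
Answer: $\frac{646213}{633984} \approx 1.0193$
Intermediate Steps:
$n{\left(Z,f \right)} = 1$
$X = 123$ ($X = 99 + 24 \cdot 1 = 99 + 24 = 123$)
$\frac{C{\left(-24 \right)} + 26927}{26293 + X} = \frac{\frac{35}{-24} + 26927}{26293 + 123} = \frac{35 \left(- \frac{1}{24}\right) + 26927}{26416} = \left(- \frac{35}{24} + 26927\right) \frac{1}{26416} = \frac{646213}{24} \cdot \frac{1}{26416} = \frac{646213}{633984}$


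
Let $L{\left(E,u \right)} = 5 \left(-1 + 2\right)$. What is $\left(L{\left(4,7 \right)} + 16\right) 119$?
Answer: $2499$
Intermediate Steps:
$L{\left(E,u \right)} = 5$ ($L{\left(E,u \right)} = 5 \cdot 1 = 5$)
$\left(L{\left(4,7 \right)} + 16\right) 119 = \left(5 + 16\right) 119 = 21 \cdot 119 = 2499$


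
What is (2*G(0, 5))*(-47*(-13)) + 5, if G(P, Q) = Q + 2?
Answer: 8559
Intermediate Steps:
G(P, Q) = 2 + Q
(2*G(0, 5))*(-47*(-13)) + 5 = (2*(2 + 5))*(-47*(-13)) + 5 = (2*7)*611 + 5 = 14*611 + 5 = 8554 + 5 = 8559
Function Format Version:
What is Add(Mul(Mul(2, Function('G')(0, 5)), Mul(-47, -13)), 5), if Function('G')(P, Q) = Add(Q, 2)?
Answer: 8559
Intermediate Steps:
Function('G')(P, Q) = Add(2, Q)
Add(Mul(Mul(2, Function('G')(0, 5)), Mul(-47, -13)), 5) = Add(Mul(Mul(2, Add(2, 5)), Mul(-47, -13)), 5) = Add(Mul(Mul(2, 7), 611), 5) = Add(Mul(14, 611), 5) = Add(8554, 5) = 8559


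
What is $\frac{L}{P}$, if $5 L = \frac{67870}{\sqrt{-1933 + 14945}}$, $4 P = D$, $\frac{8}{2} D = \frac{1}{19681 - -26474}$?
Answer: $\frac{5012063760 \sqrt{3253}}{3253} \approx 8.7877 \cdot 10^{7}$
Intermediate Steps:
$D = \frac{1}{184620}$ ($D = \frac{1}{4 \left(19681 - -26474\right)} = \frac{1}{4 \left(19681 + 26474\right)} = \frac{1}{4 \cdot 46155} = \frac{1}{4} \cdot \frac{1}{46155} = \frac{1}{184620} \approx 5.4165 \cdot 10^{-6}$)
$P = \frac{1}{738480}$ ($P = \frac{1}{4} \cdot \frac{1}{184620} = \frac{1}{738480} \approx 1.3541 \cdot 10^{-6}$)
$L = \frac{6787 \sqrt{3253}}{3253}$ ($L = \frac{67870 \frac{1}{\sqrt{-1933 + 14945}}}{5} = \frac{67870 \frac{1}{\sqrt{13012}}}{5} = \frac{67870 \frac{1}{2 \sqrt{3253}}}{5} = \frac{67870 \frac{\sqrt{3253}}{6506}}{5} = \frac{\frac{33935}{3253} \sqrt{3253}}{5} = \frac{6787 \sqrt{3253}}{3253} \approx 119.0$)
$\frac{L}{P} = \frac{6787 \sqrt{3253}}{3253} \frac{1}{\frac{1}{738480}} = \frac{6787 \sqrt{3253}}{3253} \cdot 738480 = \frac{5012063760 \sqrt{3253}}{3253}$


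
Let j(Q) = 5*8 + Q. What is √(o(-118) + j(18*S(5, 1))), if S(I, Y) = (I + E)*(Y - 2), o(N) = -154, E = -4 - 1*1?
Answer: I*√114 ≈ 10.677*I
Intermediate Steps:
E = -5 (E = -4 - 1 = -5)
S(I, Y) = (-5 + I)*(-2 + Y) (S(I, Y) = (I - 5)*(Y - 2) = (-5 + I)*(-2 + Y))
j(Q) = 40 + Q
√(o(-118) + j(18*S(5, 1))) = √(-154 + (40 + 18*(10 - 5*1 - 2*5 + 5*1))) = √(-154 + (40 + 18*(10 - 5 - 10 + 5))) = √(-154 + (40 + 18*0)) = √(-154 + (40 + 0)) = √(-154 + 40) = √(-114) = I*√114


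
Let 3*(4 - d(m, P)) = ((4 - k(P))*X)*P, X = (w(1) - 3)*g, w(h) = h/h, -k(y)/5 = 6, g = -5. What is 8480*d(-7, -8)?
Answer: 23167360/3 ≈ 7.7225e+6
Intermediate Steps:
k(y) = -30 (k(y) = -5*6 = -30)
w(h) = 1
X = 10 (X = (1 - 3)*(-5) = -2*(-5) = 10)
d(m, P) = 4 - 340*P/3 (d(m, P) = 4 - (4 - 1*(-30))*10*P/3 = 4 - (4 + 30)*10*P/3 = 4 - 34*10*P/3 = 4 - 340*P/3)
8480*d(-7, -8) = 8480*(4 - 340/3*(-8)) = 8480*(4 + 2720/3) = 8480*(2732/3) = 23167360/3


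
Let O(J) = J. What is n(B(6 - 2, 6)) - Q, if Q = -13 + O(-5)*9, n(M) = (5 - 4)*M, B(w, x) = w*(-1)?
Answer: 54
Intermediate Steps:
B(w, x) = -w
n(M) = M (n(M) = 1*M = M)
Q = -58 (Q = -13 - 5*9 = -13 - 45 = -58)
n(B(6 - 2, 6)) - Q = -(6 - 2) - 1*(-58) = -1*4 + 58 = -4 + 58 = 54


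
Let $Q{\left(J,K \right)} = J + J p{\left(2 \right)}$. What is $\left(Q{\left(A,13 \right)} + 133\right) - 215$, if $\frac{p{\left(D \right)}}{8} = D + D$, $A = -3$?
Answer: $-181$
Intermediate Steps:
$p{\left(D \right)} = 16 D$ ($p{\left(D \right)} = 8 \left(D + D\right) = 8 \cdot 2 D = 16 D$)
$Q{\left(J,K \right)} = 33 J$ ($Q{\left(J,K \right)} = J + J 16 \cdot 2 = J + J 32 = J + 32 J = 33 J$)
$\left(Q{\left(A,13 \right)} + 133\right) - 215 = \left(33 \left(-3\right) + 133\right) - 215 = \left(-99 + 133\right) - 215 = 34 - 215 = -181$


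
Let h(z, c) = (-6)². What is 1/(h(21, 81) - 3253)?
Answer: -1/3217 ≈ -0.00031085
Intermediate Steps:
h(z, c) = 36
1/(h(21, 81) - 3253) = 1/(36 - 3253) = 1/(-3217) = -1/3217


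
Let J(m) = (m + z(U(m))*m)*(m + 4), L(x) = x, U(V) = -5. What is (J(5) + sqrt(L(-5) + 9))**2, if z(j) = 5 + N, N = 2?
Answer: 131044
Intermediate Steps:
z(j) = 7 (z(j) = 5 + 2 = 7)
J(m) = 8*m*(4 + m) (J(m) = (m + 7*m)*(m + 4) = (8*m)*(4 + m) = 8*m*(4 + m))
(J(5) + sqrt(L(-5) + 9))**2 = (8*5*(4 + 5) + sqrt(-5 + 9))**2 = (8*5*9 + sqrt(4))**2 = (360 + 2)**2 = 362**2 = 131044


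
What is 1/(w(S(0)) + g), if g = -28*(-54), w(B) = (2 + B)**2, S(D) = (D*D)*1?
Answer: 1/1516 ≈ 0.00065963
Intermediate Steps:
S(D) = D**2 (S(D) = D**2*1 = D**2)
g = 1512
1/(w(S(0)) + g) = 1/((2 + 0**2)**2 + 1512) = 1/((2 + 0)**2 + 1512) = 1/(2**2 + 1512) = 1/(4 + 1512) = 1/1516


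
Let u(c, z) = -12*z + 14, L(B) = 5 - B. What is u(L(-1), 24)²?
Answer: 75076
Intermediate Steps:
u(c, z) = 14 - 12*z
u(L(-1), 24)² = (14 - 12*24)² = (14 - 288)² = (-274)² = 75076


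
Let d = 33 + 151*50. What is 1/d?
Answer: 1/7583 ≈ 0.00013187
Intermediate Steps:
d = 7583 (d = 33 + 7550 = 7583)
1/d = 1/7583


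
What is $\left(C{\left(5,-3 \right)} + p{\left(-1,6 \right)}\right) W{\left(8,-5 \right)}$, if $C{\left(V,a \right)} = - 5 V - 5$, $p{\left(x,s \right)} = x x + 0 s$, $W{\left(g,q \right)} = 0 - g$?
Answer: $232$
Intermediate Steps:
$W{\left(g,q \right)} = - g$
$p{\left(x,s \right)} = x^{2}$ ($p{\left(x,s \right)} = x^{2} + 0 = x^{2}$)
$C{\left(V,a \right)} = -5 - 5 V$
$\left(C{\left(5,-3 \right)} + p{\left(-1,6 \right)}\right) W{\left(8,-5 \right)} = \left(\left(-5 - 25\right) + \left(-1\right)^{2}\right) \left(\left(-1\right) 8\right) = \left(\left(-5 - 25\right) + 1\right) \left(-8\right) = \left(-30 + 1\right) \left(-8\right) = \left(-29\right) \left(-8\right) = 232$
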